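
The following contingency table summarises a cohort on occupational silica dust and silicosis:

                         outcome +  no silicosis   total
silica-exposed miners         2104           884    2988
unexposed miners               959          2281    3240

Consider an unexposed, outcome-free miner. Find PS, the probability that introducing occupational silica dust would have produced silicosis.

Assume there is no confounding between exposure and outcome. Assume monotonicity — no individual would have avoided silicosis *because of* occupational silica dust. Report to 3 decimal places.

p₁ = P(outcome | exposed) = 2104/2988 = 0.70415
p₀ = P(outcome | unexposed) = 959/3240 = 0.29599
Under exogeneity and monotonicity, PS = (p₁ − p₀)/(1 − p₀).
PS = (0.70415 − 0.29599) / 0.70401 ≈ 0.5798

PS ≈ 0.580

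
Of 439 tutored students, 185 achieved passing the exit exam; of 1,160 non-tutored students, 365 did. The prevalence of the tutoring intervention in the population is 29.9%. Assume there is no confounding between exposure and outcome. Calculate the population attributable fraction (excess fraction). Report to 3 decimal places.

p₁ = P(outcome | exposed) = 185/439 = 0.42141
p₀ = P(outcome | unexposed) = 365/1160 = 0.31466
Overall risk P(Y=1) = π·p₁ + (1−π)·p₀ = 0.299×0.42141 + 0.701×0.31466 = 0.34658.
Under exogeneity, PAF = [P(Y=1) − p₀] / P(Y=1).
PAF = (0.34658 − 0.31466) / 0.34658 ≈ 0.0921

PAF ≈ 0.092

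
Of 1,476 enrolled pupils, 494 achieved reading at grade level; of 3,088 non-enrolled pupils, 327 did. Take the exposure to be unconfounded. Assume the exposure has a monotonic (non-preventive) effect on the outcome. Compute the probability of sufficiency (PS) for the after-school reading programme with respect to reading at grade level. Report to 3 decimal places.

p₁ = P(outcome | exposed) = 494/1476 = 0.33469
p₀ = P(outcome | unexposed) = 327/3088 = 0.10589
Under exogeneity and monotonicity, PS = (p₁ − p₀) / (1 − p₀).
PS = (0.33469 − 0.10589) / (1 − 0.10589) = 0.22879 / 0.89411 ≈ 0.2559

PS ≈ 0.256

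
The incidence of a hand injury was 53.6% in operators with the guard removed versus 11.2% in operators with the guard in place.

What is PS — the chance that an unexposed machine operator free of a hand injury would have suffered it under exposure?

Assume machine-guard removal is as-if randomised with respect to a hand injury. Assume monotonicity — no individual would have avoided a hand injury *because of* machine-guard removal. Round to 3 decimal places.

PS ≈ 0.477

p₁ = 0.536, p₀ = 0.112.
Under exogeneity and monotonicity, PS = (p₁ − p₀) / (1 − p₀).
PS = (0.536 − 0.112) / (1 − 0.112) = 0.424 / 0.888 ≈ 0.4775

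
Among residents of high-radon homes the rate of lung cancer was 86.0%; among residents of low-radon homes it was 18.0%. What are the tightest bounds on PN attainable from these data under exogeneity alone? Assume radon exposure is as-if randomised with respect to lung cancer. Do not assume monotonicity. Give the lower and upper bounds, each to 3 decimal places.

0.791 ≤ PN ≤ 0.953

p₁ = 0.86, p₀ = 0.18.
Under exogeneity alone the bounds on PN are max{0,(p₁−p₀)/p₁} ≤ PN ≤ min{1,(1−p₀)/p₁}.
  lower = (p₁ − p₀)/p₁ = 0.68 / 0.86 ≈ 0.7907
  upper = min{1, (1 − p₀)/p₁} = 0.82 / 0.86 ≈ 0.9535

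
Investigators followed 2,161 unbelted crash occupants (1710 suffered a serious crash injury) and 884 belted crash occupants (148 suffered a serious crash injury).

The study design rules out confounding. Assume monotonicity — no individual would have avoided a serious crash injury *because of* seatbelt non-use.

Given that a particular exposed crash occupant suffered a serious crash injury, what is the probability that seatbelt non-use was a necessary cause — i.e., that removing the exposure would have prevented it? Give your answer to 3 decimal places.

PN ≈ 0.788

p₁ = P(outcome | exposed) = 1710/2161 = 0.7913
p₀ = P(outcome | unexposed) = 148/884 = 0.16742
Under exogeneity and monotonicity, PN = (p₁ − p₀) / p₁.
PN = (0.7913 − 0.16742) / 0.7913 = 0.62388 / 0.7913 ≈ 0.7884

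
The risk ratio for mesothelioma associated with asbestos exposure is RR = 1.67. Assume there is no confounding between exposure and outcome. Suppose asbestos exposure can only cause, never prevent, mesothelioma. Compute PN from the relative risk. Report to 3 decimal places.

Under exogeneity and monotonicity, PN = (RR − 1) / RR = 1 − 1/RR.
PN = (1.67 − 1) / 1.67 = 0.67 / 1.67 ≈ 0.4012

PN ≈ 0.401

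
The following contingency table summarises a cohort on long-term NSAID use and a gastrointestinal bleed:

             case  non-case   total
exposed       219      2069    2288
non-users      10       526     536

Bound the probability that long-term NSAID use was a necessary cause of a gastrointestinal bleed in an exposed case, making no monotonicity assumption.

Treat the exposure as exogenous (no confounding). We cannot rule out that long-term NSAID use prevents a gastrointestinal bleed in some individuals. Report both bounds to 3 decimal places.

p₁ = P(outcome | exposed) = 219/2288 = 0.095717
p₀ = P(outcome | unexposed) = 10/536 = 0.018657
Under exogeneity alone the bounds on PN are max{0,(p₁−p₀)/p₁} ≤ PN ≤ min{1,(1−p₀)/p₁}.
  lower = (p₁ − p₀)/p₁ = 0.07706 / 0.095717 ≈ 0.8051
  upper = min{1, (1 − p₀)/p₁} = 0.98134 / 0.095717 ≈ 10.2526 → capped at 1

0.805 ≤ PN ≤ 1.000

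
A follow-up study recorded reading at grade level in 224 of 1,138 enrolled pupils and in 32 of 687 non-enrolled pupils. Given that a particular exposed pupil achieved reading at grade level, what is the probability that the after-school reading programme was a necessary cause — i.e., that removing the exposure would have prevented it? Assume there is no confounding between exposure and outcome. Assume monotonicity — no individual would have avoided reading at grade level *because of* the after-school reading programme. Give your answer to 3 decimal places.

PN ≈ 0.763

p₁ = P(outcome | exposed) = 224/1138 = 0.19684
p₀ = P(outcome | unexposed) = 32/687 = 0.046579
Under exogeneity and monotonicity, PN = (p₁ − p₀) / p₁.
PN = (0.19684 − 0.046579) / 0.19684 = 0.15026 / 0.19684 ≈ 0.7634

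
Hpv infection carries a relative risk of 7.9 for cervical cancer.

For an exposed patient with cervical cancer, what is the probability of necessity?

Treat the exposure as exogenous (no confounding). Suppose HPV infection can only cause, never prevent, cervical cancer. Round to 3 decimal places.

PN ≈ 0.873

Under exogeneity and monotonicity, PN = (RR − 1) / RR = 1 − 1/RR.
PN = (7.9 − 1) / 7.9 = 6.9 / 7.9 ≈ 0.8734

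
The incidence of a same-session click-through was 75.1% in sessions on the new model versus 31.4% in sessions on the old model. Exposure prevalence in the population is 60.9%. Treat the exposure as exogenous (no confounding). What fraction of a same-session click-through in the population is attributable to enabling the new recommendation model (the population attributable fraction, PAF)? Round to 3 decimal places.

p₁ = 0.751, p₀ = 0.314.
Overall risk P(Y=1) = π·p₁ + (1−π)·p₀ = 0.609×0.751 + 0.391×0.314 = 0.58013.
Under exogeneity, PAF = [P(Y=1) − p₀] / P(Y=1).
PAF = (0.58013 − 0.314) / 0.58013 ≈ 0.4587

PAF ≈ 0.459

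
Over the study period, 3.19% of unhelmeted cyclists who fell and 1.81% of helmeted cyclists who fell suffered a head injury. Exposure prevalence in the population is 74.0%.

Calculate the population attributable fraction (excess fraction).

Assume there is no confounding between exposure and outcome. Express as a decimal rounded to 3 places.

p₁ = 0.0319, p₀ = 0.0181.
Overall risk P(Y=1) = π·p₁ + (1−π)·p₀ = 0.74×0.0319 + 0.26×0.0181 = 0.028312.
Under exogeneity, PAF = [P(Y=1) − p₀] / P(Y=1).
PAF = (0.028312 − 0.0181) / 0.028312 ≈ 0.3607

PAF ≈ 0.361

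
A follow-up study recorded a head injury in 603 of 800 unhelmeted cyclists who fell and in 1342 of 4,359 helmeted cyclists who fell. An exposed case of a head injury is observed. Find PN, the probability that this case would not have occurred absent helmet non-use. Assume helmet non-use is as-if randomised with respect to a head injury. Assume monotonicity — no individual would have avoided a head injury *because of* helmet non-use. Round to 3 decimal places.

p₁ = P(outcome | exposed) = 603/800 = 0.75375
p₀ = P(outcome | unexposed) = 1342/4359 = 0.30787
Under exogeneity and monotonicity, PN = (p₁ − p₀) / p₁.
PN = (0.75375 − 0.30787) / 0.75375 = 0.44588 / 0.75375 ≈ 0.5916

PN ≈ 0.592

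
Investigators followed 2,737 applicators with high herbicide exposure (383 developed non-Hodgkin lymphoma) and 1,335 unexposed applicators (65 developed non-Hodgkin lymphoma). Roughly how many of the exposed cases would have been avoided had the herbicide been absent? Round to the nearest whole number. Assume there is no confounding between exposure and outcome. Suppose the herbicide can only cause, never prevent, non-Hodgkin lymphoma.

about 250 cases

p₁ = P(outcome | exposed) = 383/2737 = 0.13993
p₀ = P(outcome | unexposed) = 65/1335 = 0.048689
PN = (p₁ − p₀)/p₁ = (0.13993 − 0.048689) / 0.13993 ≈ 0.65206.
Attributable cases ≈ PN × (exposed cases) = 0.65206 × 383 ≈ 249.74.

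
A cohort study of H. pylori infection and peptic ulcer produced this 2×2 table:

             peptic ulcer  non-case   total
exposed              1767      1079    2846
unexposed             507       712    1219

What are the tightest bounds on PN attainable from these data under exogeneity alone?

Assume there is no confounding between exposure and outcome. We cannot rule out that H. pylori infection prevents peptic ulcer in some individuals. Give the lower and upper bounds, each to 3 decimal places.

p₁ = P(outcome | exposed) = 1767/2846 = 0.62087
p₀ = P(outcome | unexposed) = 507/1219 = 0.41591
Under exogeneity alone the bounds on PN are max{0,(p₁−p₀)/p₁} ≤ PN ≤ min{1,(1−p₀)/p₁}.
  lower = (p₁ − p₀)/p₁ = 0.20496 / 0.62087 ≈ 0.3301
  upper = min{1, (1 − p₀)/p₁} = 0.58409 / 0.62087 ≈ 0.9408

0.330 ≤ PN ≤ 0.941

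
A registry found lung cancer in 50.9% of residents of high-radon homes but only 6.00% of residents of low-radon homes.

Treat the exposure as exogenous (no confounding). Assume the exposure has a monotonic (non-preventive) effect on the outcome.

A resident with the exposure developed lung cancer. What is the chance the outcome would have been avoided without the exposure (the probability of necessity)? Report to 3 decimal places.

PN ≈ 0.882

p₁ = 0.509, p₀ = 0.06.
Under exogeneity and monotonicity, PN = (p₁ − p₀) / p₁.
PN = (0.509 − 0.06) / 0.509 = 0.449 / 0.509 ≈ 0.8821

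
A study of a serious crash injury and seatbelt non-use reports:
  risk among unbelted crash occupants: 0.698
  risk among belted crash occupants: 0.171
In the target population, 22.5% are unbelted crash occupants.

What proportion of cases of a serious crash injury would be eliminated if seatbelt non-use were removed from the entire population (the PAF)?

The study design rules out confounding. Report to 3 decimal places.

PAF ≈ 0.409

Let p₁ = 0.698, p₀ = 0.171.
Overall risk P(Y=1) = π·p₁ + (1−π)·p₀ = 0.225×0.698 + 0.775×0.171 = 0.28958.
Under exogeneity, PAF = [P(Y=1) − p₀] / P(Y=1).
PAF = (0.28958 − 0.171) / 0.28958 ≈ 0.4095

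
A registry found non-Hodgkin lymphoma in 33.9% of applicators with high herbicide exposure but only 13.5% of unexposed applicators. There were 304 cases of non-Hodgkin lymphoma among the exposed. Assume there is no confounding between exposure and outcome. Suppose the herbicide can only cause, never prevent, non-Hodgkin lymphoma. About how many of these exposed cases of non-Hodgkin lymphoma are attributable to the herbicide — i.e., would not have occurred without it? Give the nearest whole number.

about 183 cases

p₁ = 0.339, p₀ = 0.135.
PN = (p₁ − p₀)/p₁ = (0.339 − 0.135) / 0.339 ≈ 0.60177.
Attributable cases ≈ PN × (exposed cases) = 0.60177 × 304 ≈ 182.94.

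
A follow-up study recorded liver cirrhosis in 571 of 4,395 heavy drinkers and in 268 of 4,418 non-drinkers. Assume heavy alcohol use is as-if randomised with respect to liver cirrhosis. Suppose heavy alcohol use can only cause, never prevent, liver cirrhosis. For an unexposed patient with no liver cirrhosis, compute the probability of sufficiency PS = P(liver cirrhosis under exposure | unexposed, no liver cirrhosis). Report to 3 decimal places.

PS ≈ 0.074

p₁ = P(outcome | exposed) = 571/4395 = 0.12992
p₀ = P(outcome | unexposed) = 268/4418 = 0.060661
Under exogeneity and monotonicity, PS = (p₁ − p₀) / (1 − p₀).
PS = (0.12992 − 0.060661) / (1 − 0.060661) = 0.069259 / 0.93934 ≈ 0.0737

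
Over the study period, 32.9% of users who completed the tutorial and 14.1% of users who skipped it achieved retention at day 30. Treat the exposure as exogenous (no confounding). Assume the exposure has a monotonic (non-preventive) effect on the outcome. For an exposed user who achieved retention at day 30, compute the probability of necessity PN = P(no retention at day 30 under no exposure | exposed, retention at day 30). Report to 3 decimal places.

PN ≈ 0.571

p₁ = 0.329, p₀ = 0.141.
Under exogeneity and monotonicity, PN = (p₁ − p₀) / p₁.
PN = (0.329 − 0.141) / 0.329 = 0.188 / 0.329 ≈ 0.5714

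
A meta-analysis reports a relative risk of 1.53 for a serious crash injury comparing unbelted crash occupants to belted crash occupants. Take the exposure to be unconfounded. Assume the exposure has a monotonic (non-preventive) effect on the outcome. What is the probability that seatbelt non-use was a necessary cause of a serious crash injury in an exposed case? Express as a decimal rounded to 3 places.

PN ≈ 0.346

Under exogeneity and monotonicity, PN = (RR − 1) / RR = 1 − 1/RR.
PN = (1.53 − 1) / 1.53 = 0.53 / 1.53 ≈ 0.3464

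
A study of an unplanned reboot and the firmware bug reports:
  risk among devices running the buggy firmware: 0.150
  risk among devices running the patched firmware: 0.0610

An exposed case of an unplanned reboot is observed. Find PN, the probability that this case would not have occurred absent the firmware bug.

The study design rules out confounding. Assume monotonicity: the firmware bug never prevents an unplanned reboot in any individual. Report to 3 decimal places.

PN ≈ 0.593

Let p₁ = 0.15, p₀ = 0.061.
Under exogeneity and monotonicity, PN = (p₁ − p₀) / p₁.
PN = (0.15 − 0.061) / 0.15 = 0.089 / 0.15 ≈ 0.5933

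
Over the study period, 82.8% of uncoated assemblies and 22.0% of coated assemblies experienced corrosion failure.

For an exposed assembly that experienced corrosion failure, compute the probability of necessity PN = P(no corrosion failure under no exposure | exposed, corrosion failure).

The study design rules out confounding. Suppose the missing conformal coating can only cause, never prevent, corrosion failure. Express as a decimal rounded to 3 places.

PN ≈ 0.734

p₁ = 0.828, p₀ = 0.22.
Under exogeneity and monotonicity, PN = (p₁ − p₀) / p₁.
PN = (0.828 − 0.22) / 0.828 = 0.608 / 0.828 ≈ 0.7343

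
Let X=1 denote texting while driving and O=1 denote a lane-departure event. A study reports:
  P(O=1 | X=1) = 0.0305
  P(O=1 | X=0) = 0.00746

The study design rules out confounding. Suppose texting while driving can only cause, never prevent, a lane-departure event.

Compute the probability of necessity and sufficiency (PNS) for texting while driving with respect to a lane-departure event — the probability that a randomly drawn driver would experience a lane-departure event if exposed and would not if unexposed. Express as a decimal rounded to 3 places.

Let p₁ = 0.0305, p₀ = 0.00746.
Under exogeneity and monotonicity, PNS = p₁ − p₀.
PNS = 0.0305 − 0.00746 = 0.02304

PNS ≈ 0.023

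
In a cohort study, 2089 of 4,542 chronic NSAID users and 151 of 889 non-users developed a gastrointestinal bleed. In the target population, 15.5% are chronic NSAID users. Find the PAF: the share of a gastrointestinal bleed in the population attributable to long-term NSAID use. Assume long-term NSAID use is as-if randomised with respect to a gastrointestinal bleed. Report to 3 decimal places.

PAF ≈ 0.209

p₁ = P(outcome | exposed) = 2089/4542 = 0.45993
p₀ = P(outcome | unexposed) = 151/889 = 0.16985
Overall risk P(Y=1) = π·p₁ + (1−π)·p₀ = 0.155×0.45993 + 0.845×0.16985 = 0.21482.
Under exogeneity, PAF = [P(Y=1) − p₀] / P(Y=1).
PAF = (0.21482 − 0.16985) / 0.21482 ≈ 0.2093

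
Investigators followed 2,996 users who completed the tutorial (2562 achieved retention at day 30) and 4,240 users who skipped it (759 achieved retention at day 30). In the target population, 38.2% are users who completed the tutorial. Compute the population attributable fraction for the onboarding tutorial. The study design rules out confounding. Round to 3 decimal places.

p₁ = P(outcome | exposed) = 2562/2996 = 0.85514
p₀ = P(outcome | unexposed) = 759/4240 = 0.17901
Overall risk P(Y=1) = π·p₁ + (1−π)·p₀ = 0.382×0.85514 + 0.618×0.17901 = 0.43729.
Under exogeneity, PAF = [P(Y=1) − p₀] / P(Y=1).
PAF = (0.43729 − 0.17901) / 0.43729 ≈ 0.5906

PAF ≈ 0.591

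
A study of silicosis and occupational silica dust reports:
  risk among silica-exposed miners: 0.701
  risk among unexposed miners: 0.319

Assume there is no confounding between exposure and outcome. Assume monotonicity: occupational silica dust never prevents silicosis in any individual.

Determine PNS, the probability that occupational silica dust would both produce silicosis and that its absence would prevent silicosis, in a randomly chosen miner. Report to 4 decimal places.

Let p₁ = 0.701, p₀ = 0.319.
Under exogeneity and monotonicity, PNS = p₁ − p₀.
PNS = 0.701 − 0.319 = 0.382

PNS ≈ 0.3820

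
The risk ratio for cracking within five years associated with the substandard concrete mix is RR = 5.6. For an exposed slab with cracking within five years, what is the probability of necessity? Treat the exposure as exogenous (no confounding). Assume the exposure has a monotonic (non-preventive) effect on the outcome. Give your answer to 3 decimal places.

Under exogeneity and monotonicity, PN = (RR − 1) / RR = 1 − 1/RR.
PN = (5.6 − 1) / 5.6 = 4.6 / 5.6 ≈ 0.8214

PN ≈ 0.821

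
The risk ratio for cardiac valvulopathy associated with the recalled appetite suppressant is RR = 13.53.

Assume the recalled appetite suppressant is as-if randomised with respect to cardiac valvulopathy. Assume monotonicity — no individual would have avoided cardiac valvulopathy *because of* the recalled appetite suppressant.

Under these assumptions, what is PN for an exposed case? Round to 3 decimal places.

PN ≈ 0.926

Under exogeneity and monotonicity, PN = (RR − 1) / RR = 1 − 1/RR.
PN = (13.53 − 1) / 13.53 = 12.53 / 13.53 ≈ 0.9261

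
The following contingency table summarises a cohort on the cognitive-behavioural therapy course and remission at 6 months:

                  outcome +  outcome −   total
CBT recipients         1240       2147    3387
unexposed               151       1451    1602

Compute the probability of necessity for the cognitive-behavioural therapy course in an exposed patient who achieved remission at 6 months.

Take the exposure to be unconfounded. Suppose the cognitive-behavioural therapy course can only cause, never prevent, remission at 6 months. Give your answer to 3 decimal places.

PN ≈ 0.743

p₁ = P(outcome | exposed) = 1240/3387 = 0.36611
p₀ = P(outcome | unexposed) = 151/1602 = 0.094257
Under exogeneity and monotonicity, PN = (p₁ − p₀) / p₁.
PN = (0.36611 − 0.094257) / 0.36611 = 0.27185 / 0.36611 ≈ 0.7425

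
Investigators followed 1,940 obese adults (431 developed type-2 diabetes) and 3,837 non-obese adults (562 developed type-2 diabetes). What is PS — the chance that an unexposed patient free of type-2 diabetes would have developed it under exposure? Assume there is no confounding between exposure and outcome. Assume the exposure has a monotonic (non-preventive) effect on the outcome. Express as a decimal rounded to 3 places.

p₁ = P(outcome | exposed) = 431/1940 = 0.22216
p₀ = P(outcome | unexposed) = 562/3837 = 0.14647
Under exogeneity and monotonicity, PS = (p₁ − p₀) / (1 − p₀).
PS = (0.22216 − 0.14647) / (1 − 0.14647) = 0.075696 / 0.85353 ≈ 0.0887

PS ≈ 0.089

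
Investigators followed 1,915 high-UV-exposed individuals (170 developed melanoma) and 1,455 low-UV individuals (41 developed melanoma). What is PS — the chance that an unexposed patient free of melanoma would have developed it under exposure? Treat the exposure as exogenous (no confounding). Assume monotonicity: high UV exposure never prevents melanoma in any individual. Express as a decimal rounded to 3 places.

p₁ = P(outcome | exposed) = 170/1915 = 0.088773
p₀ = P(outcome | unexposed) = 41/1455 = 0.028179
Under exogeneity and monotonicity, PS = (p₁ − p₀) / (1 − p₀).
PS = (0.088773 − 0.028179) / (1 − 0.028179) = 0.060594 / 0.97182 ≈ 0.0624

PS ≈ 0.062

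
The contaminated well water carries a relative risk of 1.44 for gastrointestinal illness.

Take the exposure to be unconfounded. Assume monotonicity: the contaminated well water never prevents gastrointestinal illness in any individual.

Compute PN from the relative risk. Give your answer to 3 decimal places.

PN ≈ 0.306

Under exogeneity and monotonicity, PN = (RR − 1) / RR = 1 − 1/RR.
PN = (1.44 − 1) / 1.44 = 0.44 / 1.44 ≈ 0.3056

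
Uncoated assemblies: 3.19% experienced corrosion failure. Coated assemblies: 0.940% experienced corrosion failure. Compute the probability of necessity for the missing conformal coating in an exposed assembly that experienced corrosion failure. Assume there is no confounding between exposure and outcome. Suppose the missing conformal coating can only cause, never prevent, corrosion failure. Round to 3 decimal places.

PN ≈ 0.705

p₁ = 0.0319, p₀ = 0.0094.
Under exogeneity and monotonicity, PN = (p₁ − p₀) / p₁.
PN = (0.0319 − 0.0094) / 0.0319 = 0.0225 / 0.0319 ≈ 0.7053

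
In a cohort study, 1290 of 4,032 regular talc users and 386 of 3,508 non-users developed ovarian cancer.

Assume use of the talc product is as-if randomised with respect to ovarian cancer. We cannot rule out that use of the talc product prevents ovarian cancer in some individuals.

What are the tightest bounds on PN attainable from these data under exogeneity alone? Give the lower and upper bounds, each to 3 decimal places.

0.656 ≤ PN ≤ 1.000

p₁ = P(outcome | exposed) = 1290/4032 = 0.31994
p₀ = P(outcome | unexposed) = 386/3508 = 0.11003
Under exogeneity alone the bounds on PN are max{0,(p₁−p₀)/p₁} ≤ PN ≤ min{1,(1−p₀)/p₁}.
  lower = (p₁ − p₀)/p₁ = 0.20991 / 0.31994 ≈ 0.6561
  upper = min{1, (1 − p₀)/p₁} = 0.88997 / 0.31994 ≈ 2.7817 → capped at 1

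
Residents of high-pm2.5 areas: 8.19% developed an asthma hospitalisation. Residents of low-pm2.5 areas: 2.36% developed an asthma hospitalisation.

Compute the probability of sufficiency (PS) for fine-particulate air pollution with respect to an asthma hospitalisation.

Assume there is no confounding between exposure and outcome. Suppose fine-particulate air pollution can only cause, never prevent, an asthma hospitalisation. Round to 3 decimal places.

PS ≈ 0.060

p₁ = 0.0819, p₀ = 0.0236.
Under exogeneity and monotonicity, PS = (p₁ − p₀) / (1 − p₀).
PS = (0.0819 − 0.0236) / (1 − 0.0236) = 0.0583 / 0.9764 ≈ 0.0597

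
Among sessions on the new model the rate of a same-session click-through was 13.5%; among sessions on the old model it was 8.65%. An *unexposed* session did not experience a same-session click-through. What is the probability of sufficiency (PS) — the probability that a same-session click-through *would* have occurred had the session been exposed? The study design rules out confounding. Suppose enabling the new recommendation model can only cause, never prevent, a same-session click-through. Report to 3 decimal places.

PS ≈ 0.053

p₁ = 0.135, p₀ = 0.0865.
Under exogeneity and monotonicity, PS = (p₁ − p₀) / (1 − p₀).
PS = (0.135 − 0.0865) / (1 − 0.0865) = 0.0485 / 0.9135 ≈ 0.0531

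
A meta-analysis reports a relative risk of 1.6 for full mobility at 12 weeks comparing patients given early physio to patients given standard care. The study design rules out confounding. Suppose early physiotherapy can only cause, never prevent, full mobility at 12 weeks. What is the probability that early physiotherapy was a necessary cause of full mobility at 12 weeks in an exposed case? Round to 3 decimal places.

Under exogeneity and monotonicity, PN = (RR − 1) / RR = 1 − 1/RR.
PN = (1.6 − 1) / 1.6 = 0.6 / 1.6 ≈ 0.3750

PN ≈ 0.375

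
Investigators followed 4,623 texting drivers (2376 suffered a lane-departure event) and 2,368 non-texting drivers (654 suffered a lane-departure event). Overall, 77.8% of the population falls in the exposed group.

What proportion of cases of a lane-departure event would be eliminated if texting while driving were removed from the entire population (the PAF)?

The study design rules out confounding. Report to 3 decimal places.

p₁ = P(outcome | exposed) = 2376/4623 = 0.51395
p₀ = P(outcome | unexposed) = 654/2368 = 0.27618
Overall risk P(Y=1) = π·p₁ + (1−π)·p₀ = 0.778×0.51395 + 0.222×0.27618 = 0.46117.
Under exogeneity, PAF = [P(Y=1) − p₀] / P(Y=1).
PAF = (0.46117 − 0.27618) / 0.46117 ≈ 0.4011

PAF ≈ 0.401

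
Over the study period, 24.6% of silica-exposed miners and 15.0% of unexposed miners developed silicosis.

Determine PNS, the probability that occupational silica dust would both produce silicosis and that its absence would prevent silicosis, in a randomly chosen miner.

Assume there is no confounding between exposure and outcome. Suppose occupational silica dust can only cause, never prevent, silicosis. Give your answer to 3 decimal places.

p₁ = 0.246, p₀ = 0.15.
Under exogeneity and monotonicity, PNS = p₁ − p₀.
PNS = 0.246 − 0.15 = 0.096

PNS ≈ 0.096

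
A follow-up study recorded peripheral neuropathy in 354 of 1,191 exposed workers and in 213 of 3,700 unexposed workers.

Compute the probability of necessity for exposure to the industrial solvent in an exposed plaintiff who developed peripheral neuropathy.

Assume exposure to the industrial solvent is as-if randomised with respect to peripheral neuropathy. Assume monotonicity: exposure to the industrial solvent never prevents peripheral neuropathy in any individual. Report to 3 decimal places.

PN ≈ 0.806

p₁ = P(outcome | exposed) = 354/1191 = 0.29723
p₀ = P(outcome | unexposed) = 213/3700 = 0.057568
Under exogeneity and monotonicity, PN = (p₁ − p₀) / p₁.
PN = (0.29723 − 0.057568) / 0.29723 = 0.23966 / 0.29723 ≈ 0.8063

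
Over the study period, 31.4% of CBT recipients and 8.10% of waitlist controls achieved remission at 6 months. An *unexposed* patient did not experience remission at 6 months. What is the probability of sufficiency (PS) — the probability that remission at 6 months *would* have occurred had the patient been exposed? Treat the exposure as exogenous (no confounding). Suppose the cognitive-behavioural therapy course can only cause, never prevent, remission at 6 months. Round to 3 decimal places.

PS ≈ 0.254

p₁ = 0.314, p₀ = 0.081.
Under exogeneity and monotonicity, PS = (p₁ − p₀) / (1 − p₀).
PS = (0.314 − 0.081) / (1 − 0.081) = 0.233 / 0.919 ≈ 0.2535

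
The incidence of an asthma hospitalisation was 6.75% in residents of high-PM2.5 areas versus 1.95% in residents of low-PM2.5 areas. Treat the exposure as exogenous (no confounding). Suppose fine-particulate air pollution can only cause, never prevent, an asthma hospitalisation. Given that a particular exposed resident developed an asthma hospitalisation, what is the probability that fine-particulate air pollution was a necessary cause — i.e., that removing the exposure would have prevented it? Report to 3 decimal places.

p₁ = 0.0675, p₀ = 0.0195.
Under exogeneity and monotonicity, PN = (p₁ − p₀) / p₁.
PN = (0.0675 − 0.0195) / 0.0675 = 0.048 / 0.0675 ≈ 0.7111

PN ≈ 0.711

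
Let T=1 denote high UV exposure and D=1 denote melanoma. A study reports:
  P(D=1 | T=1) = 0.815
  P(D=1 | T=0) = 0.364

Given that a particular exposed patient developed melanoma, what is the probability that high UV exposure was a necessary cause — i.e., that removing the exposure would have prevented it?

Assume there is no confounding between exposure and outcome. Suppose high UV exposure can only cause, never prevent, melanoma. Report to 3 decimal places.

Let p₁ = 0.815, p₀ = 0.364.
Under exogeneity and monotonicity, PN = (p₁ − p₀) / p₁.
PN = (0.815 − 0.364) / 0.815 = 0.451 / 0.815 ≈ 0.5534

PN ≈ 0.553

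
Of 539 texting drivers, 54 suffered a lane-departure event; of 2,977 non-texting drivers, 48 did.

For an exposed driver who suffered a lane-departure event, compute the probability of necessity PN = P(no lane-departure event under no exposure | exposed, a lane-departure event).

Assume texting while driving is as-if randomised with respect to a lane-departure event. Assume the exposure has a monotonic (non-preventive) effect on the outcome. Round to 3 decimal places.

p₁ = P(outcome | exposed) = 54/539 = 0.10019
p₀ = P(outcome | unexposed) = 48/2977 = 0.016124
Under exogeneity and monotonicity, PN = (p₁ − p₀) / p₁.
PN = (0.10019 − 0.016124) / 0.10019 = 0.084062 / 0.10019 ≈ 0.8391

PN ≈ 0.839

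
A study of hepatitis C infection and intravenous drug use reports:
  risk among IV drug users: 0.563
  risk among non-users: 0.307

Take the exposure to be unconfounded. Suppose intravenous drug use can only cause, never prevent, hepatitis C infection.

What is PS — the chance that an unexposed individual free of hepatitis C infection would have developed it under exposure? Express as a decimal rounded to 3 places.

Let p₁ = 0.563, p₀ = 0.307.
Under exogeneity and monotonicity, PS = (p₁ − p₀) / (1 − p₀).
PS = (0.563 − 0.307) / (1 − 0.307) = 0.256 / 0.693 ≈ 0.3694

PS ≈ 0.369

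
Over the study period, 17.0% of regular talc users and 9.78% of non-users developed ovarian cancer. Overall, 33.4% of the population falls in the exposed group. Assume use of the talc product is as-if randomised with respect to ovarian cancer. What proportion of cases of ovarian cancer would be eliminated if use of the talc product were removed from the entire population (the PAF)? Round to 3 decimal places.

p₁ = 0.17, p₀ = 0.0978.
Overall risk P(Y=1) = π·p₁ + (1−π)·p₀ = 0.334×0.17 + 0.666×0.0978 = 0.12191.
Under exogeneity, PAF = [P(Y=1) − p₀] / P(Y=1).
PAF = (0.12191 − 0.0978) / 0.12191 ≈ 0.1978

PAF ≈ 0.198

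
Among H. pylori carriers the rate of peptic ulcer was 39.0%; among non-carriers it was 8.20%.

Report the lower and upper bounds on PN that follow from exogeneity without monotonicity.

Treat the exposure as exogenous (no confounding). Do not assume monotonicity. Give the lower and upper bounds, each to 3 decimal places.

p₁ = 0.39, p₀ = 0.082.
Under exogeneity alone the bounds on PN are max{0,(p₁−p₀)/p₁} ≤ PN ≤ min{1,(1−p₀)/p₁}.
  lower = (p₁ − p₀)/p₁ = 0.308 / 0.39 ≈ 0.7897
  upper = min{1, (1 − p₀)/p₁} = 0.918 / 0.39 ≈ 2.3538 → capped at 1

0.790 ≤ PN ≤ 1.000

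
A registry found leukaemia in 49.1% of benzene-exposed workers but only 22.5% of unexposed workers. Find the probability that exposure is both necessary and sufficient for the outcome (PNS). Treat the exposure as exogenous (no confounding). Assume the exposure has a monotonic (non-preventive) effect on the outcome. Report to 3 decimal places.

p₁ = 0.491, p₀ = 0.225.
Under exogeneity and monotonicity, PNS = p₁ − p₀.
PNS = 0.491 − 0.225 = 0.266

PNS ≈ 0.266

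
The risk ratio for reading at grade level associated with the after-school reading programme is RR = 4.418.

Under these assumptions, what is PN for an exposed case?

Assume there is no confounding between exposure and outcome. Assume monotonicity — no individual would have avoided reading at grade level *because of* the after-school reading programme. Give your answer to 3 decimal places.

PN ≈ 0.774

Under exogeneity and monotonicity, PN = (RR − 1) / RR = 1 − 1/RR.
PN = (4.418 − 1) / 4.418 = 3.418 / 4.418 ≈ 0.7737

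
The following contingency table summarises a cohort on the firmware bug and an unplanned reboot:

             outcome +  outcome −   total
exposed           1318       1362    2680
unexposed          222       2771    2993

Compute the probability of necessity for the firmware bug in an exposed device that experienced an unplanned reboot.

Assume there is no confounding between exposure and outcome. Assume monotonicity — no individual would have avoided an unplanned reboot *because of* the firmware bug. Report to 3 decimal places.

p₁ = P(outcome | exposed) = 1318/2680 = 0.49179
p₀ = P(outcome | unexposed) = 222/2993 = 0.074173
Under exogeneity and monotonicity, PN = (p₁ − p₀)/p₁.
PN = (0.49179 − 0.074173) / 0.49179 ≈ 0.8492

PN ≈ 0.849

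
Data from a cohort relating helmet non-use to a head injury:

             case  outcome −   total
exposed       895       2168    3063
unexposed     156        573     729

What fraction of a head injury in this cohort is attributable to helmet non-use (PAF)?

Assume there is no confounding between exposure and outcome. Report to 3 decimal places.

PAF ≈ 0.228

p₁ = P(outcome | exposed) = 895/3063 = 0.2922
p₀ = P(outcome | unexposed) = 156/729 = 0.21399
Exposure prevalence π = 3063/3792 = 0.80775; overall risk P(Y=1) = 0.27716.
Under exogeneity, PAF = [P(Y=1) − p₀]/P(Y=1).
PAF = (0.27716 − 0.21399) / 0.27716 ≈ 0.2279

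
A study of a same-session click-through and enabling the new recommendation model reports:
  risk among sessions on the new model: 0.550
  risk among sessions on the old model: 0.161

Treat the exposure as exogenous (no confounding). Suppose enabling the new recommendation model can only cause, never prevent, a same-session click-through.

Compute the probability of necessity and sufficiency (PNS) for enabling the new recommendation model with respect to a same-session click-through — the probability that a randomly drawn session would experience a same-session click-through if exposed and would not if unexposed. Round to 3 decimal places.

PNS ≈ 0.389

Let p₁ = 0.55, p₀ = 0.161.
Under exogeneity and monotonicity, PNS = p₁ − p₀.
PNS = 0.55 − 0.161 = 0.389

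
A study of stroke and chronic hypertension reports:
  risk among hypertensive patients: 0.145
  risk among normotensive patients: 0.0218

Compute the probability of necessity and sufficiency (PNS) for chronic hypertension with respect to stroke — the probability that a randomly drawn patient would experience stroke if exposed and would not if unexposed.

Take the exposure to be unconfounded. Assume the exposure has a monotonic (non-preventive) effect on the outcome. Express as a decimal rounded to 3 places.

Let p₁ = 0.145, p₀ = 0.0218.
Under exogeneity and monotonicity, PNS = p₁ − p₀.
PNS = 0.145 − 0.0218 = 0.1232

PNS ≈ 0.123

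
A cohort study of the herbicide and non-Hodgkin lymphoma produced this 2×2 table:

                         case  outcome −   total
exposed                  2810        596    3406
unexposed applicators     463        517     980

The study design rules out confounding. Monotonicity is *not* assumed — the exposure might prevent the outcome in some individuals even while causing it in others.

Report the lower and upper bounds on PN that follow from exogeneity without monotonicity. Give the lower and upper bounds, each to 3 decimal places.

p₁ = P(outcome | exposed) = 2810/3406 = 0.82501
p₀ = P(outcome | unexposed) = 463/980 = 0.47245
Under exogeneity alone the bounds on PN are max{0,(p₁−p₀)/p₁} ≤ PN ≤ min{1,(1−p₀)/p₁}.
  lower = (p₁ − p₀)/p₁ = 0.35257 / 0.82501 ≈ 0.4273
  upper = min{1, (1 − p₀)/p₁} = 0.52755 / 0.82501 ≈ 0.6394

0.427 ≤ PN ≤ 0.639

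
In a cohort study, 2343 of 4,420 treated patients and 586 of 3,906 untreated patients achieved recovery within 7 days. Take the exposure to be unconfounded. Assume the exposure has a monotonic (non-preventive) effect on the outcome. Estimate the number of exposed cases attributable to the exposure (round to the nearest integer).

p₁ = P(outcome | exposed) = 2343/4420 = 0.53009
p₀ = P(outcome | unexposed) = 586/3906 = 0.15003
PN = (p₁ − p₀)/p₁ = (0.53009 − 0.15003) / 0.53009 ≈ 0.71698.
Attributable cases ≈ PN × (exposed cases) = 0.71698 × 2343 ≈ 1679.89.

about 1680 cases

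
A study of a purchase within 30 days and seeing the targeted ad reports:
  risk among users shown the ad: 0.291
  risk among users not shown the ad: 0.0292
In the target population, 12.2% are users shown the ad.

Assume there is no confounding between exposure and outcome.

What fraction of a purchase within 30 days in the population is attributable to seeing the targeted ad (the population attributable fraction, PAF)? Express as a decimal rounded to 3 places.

PAF ≈ 0.522

Let p₁ = 0.291, p₀ = 0.0292.
Overall risk P(Y=1) = π·p₁ + (1−π)·p₀ = 0.122×0.291 + 0.878×0.0292 = 0.06114.
Under exogeneity, PAF = [P(Y=1) − p₀] / P(Y=1).
PAF = (0.06114 − 0.0292) / 0.06114 ≈ 0.5224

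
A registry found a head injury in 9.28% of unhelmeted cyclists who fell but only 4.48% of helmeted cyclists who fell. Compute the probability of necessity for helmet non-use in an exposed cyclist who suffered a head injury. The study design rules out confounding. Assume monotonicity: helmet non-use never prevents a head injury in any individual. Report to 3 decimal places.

p₁ = 0.0928, p₀ = 0.0448.
Under exogeneity and monotonicity, PN = (p₁ − p₀) / p₁.
PN = (0.0928 − 0.0448) / 0.0928 = 0.048 / 0.0928 ≈ 0.5172

PN ≈ 0.517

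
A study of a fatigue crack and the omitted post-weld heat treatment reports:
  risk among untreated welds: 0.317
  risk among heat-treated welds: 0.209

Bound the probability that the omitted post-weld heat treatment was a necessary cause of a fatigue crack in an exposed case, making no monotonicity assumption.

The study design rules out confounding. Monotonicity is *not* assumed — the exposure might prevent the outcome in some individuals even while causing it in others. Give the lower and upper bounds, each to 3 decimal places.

Let p₁ = 0.317, p₀ = 0.209.
Under exogeneity alone the bounds on PN are max{0,(p₁−p₀)/p₁} ≤ PN ≤ min{1,(1−p₀)/p₁}.
  lower = (p₁ − p₀)/p₁ = 0.108 / 0.317 ≈ 0.3407
  upper = min{1, (1 − p₀)/p₁} = 0.791 / 0.317 ≈ 2.4953 → capped at 1

0.341 ≤ PN ≤ 1.000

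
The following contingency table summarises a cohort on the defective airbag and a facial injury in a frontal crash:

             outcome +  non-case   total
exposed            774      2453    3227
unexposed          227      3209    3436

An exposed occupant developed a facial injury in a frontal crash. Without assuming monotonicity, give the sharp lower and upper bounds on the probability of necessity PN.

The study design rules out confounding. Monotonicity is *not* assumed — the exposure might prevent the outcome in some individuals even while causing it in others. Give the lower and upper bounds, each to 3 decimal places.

p₁ = P(outcome | exposed) = 774/3227 = 0.23985
p₀ = P(outcome | unexposed) = 227/3436 = 0.066065
Under exogeneity alone the bounds on PN are max{0,(p₁−p₀)/p₁} ≤ PN ≤ min{1,(1−p₀)/p₁}.
  lower = (p₁ − p₀)/p₁ = 0.17379 / 0.23985 ≈ 0.7246
  upper = min{1, (1 − p₀)/p₁} = 0.93393 / 0.23985 ≈ 3.8938 → capped at 1

0.725 ≤ PN ≤ 1.000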